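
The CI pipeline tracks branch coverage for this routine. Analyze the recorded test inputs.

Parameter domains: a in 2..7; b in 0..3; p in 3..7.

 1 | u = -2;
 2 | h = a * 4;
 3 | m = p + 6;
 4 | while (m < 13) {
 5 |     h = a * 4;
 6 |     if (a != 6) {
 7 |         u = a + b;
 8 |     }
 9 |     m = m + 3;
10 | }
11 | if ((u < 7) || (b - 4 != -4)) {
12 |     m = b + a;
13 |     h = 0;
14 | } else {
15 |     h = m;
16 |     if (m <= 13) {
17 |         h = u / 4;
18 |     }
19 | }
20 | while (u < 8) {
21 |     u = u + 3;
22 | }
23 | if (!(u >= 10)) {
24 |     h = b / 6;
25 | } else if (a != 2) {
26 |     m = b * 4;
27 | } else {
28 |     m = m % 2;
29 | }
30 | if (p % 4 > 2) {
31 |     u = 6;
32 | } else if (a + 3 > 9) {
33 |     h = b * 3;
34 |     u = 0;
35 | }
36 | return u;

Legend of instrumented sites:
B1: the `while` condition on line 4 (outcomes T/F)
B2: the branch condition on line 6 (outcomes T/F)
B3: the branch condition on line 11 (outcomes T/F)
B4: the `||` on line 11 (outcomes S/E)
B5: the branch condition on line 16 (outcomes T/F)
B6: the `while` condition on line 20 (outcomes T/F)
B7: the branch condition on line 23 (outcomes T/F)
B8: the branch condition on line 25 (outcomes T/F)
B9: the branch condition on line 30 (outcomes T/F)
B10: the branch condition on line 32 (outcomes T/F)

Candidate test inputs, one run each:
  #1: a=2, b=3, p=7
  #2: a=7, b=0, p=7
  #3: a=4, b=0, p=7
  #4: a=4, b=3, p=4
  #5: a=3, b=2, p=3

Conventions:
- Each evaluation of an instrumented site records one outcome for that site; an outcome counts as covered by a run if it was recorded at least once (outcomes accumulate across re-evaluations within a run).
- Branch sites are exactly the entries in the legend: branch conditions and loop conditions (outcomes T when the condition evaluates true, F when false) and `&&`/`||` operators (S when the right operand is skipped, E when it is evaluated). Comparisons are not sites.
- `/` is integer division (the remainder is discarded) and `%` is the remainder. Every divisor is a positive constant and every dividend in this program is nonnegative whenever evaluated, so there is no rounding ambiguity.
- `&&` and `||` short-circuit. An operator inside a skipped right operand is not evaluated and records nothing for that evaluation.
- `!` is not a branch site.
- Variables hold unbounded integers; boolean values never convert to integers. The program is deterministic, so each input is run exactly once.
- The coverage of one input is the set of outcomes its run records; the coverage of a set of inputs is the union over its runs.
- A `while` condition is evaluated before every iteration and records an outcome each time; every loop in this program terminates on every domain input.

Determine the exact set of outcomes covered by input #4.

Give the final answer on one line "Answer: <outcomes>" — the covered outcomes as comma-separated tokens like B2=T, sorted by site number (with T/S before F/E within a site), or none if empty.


Tracing the run of input #4 (a=4, b=3, p=4):
  B1->T, B2->T, B1->F, B4->E, B3->T, B6->T, B6->F, B7->F, B8->T, B9->F
  B10->F
deduplicating events, the covered set is: B1=T, B1=F, B2=T, B3=T, B4=E, B6=T, B6=F, B7=F, B8=T, B9=F, B10=F
Answer: B1=T, B1=F, B2=T, B3=T, B4=E, B6=T, B6=F, B7=F, B8=T, B9=F, B10=F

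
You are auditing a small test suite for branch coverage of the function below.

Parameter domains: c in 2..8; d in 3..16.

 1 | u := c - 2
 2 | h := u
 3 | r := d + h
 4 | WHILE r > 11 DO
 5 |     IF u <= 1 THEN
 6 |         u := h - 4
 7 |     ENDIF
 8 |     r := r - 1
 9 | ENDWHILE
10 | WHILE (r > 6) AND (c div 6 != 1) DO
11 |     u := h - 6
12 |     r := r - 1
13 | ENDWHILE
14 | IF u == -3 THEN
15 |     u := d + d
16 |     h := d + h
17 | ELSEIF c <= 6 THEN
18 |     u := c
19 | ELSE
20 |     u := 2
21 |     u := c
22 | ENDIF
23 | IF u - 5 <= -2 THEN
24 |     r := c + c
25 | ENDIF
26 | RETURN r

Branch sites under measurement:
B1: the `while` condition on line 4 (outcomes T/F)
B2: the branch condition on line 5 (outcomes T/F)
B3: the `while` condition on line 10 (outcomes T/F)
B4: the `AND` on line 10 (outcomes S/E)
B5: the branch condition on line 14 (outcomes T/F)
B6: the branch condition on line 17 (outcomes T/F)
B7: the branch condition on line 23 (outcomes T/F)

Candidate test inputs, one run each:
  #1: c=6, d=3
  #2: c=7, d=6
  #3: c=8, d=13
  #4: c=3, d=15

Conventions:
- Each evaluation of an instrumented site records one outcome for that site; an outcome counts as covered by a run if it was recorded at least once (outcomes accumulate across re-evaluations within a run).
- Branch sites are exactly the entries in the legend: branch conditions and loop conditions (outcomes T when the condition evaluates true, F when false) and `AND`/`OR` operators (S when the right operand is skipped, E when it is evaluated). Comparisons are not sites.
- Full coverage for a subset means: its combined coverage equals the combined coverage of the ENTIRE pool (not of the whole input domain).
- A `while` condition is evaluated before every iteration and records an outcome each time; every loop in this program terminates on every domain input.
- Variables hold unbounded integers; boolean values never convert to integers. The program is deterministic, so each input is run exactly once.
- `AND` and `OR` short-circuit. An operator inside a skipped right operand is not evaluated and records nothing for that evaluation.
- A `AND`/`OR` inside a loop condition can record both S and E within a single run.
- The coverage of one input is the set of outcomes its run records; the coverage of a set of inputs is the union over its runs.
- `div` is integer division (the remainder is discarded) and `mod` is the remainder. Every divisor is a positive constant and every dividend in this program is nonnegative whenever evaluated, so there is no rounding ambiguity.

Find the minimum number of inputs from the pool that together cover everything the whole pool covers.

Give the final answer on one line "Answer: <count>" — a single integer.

test 1 (c=6, d=3) fires B1->F, B4->E, B3->F, B5->F, B6->T, B7->F; hits B1=F, B3=F, B4=E, B5=F, B6=T, B7=F
test 2 (c=7, d=6) fires B1->F, B4->E, B3->F, B5->F, B6->F, B7->F; hits B1=F, B3=F, B4=E, B5=F, B6=F, B7=F
test 3 (c=8, d=13) fires B1->T, B2->F, B1->T, B2->F, B1->T, B2->F, B1->T, B2->F, B1->T, B2->F, B1->T, B2->F, B1->T, B2->F, ...; hits B1=T, B1=F, B2=F, B3=F, B4=E, B5=F, B6=F, B7=F
test 4 (c=3, d=15) fires B1->T, B2->T, B1->T, B2->T, B1->T, B2->T, B1->T, B2->T, B1->T, B2->T, B1->F, B4->E, B3->T, B4->E, ...; hits B1=T, B1=F, B2=T, B3=T, B3=F, B4=S, B4=E, B5=F, B6=T, B7=T
together the pool reaches 13 outcomes: B1=T, B1=F, B2=T, B2=F, B3=T, B3=F, B4=S, B4=E, B5=F, B6=T, B6=F, B7=T, B7=F
no size-1 subset reaches all 13 outcomes (best union: 10/13)
the canonical winner is {3, 4}: size 2, full 13-outcome coverage, earliest index list among size-2 covers

Answer: 2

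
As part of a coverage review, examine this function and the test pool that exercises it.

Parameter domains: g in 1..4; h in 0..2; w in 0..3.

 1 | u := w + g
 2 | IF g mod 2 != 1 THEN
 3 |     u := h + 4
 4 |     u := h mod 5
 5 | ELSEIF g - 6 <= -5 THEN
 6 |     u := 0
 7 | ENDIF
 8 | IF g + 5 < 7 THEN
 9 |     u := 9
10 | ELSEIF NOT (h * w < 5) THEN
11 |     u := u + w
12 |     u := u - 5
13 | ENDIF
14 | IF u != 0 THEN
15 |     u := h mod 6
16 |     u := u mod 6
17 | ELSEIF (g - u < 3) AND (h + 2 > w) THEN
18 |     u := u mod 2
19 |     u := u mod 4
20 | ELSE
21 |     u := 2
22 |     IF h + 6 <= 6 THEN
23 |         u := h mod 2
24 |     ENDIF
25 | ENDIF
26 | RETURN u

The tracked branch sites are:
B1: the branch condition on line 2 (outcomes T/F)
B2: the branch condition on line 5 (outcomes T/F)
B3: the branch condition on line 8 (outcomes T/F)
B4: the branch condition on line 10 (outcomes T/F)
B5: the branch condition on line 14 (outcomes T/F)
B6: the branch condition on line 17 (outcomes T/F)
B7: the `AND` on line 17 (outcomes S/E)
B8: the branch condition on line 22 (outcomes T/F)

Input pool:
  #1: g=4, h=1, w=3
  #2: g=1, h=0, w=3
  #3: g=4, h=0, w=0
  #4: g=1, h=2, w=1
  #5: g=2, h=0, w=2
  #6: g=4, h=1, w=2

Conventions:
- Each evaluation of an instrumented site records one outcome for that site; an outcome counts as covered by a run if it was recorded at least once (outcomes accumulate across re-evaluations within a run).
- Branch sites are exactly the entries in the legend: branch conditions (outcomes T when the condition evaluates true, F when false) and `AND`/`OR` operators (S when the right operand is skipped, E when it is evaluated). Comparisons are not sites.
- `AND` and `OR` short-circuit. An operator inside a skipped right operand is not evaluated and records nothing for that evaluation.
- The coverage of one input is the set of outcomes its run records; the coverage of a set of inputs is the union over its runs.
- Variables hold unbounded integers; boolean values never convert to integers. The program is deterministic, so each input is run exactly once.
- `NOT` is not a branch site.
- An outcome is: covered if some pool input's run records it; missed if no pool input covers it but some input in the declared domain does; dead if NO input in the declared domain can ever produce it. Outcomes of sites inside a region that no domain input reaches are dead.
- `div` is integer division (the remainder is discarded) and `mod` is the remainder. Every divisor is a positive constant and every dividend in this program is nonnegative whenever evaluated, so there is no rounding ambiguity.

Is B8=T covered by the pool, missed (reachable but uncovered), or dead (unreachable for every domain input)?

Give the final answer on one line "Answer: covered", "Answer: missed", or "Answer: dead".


B8=T is recorded by pool input(s) 3, 5 -> covered
Answer: covered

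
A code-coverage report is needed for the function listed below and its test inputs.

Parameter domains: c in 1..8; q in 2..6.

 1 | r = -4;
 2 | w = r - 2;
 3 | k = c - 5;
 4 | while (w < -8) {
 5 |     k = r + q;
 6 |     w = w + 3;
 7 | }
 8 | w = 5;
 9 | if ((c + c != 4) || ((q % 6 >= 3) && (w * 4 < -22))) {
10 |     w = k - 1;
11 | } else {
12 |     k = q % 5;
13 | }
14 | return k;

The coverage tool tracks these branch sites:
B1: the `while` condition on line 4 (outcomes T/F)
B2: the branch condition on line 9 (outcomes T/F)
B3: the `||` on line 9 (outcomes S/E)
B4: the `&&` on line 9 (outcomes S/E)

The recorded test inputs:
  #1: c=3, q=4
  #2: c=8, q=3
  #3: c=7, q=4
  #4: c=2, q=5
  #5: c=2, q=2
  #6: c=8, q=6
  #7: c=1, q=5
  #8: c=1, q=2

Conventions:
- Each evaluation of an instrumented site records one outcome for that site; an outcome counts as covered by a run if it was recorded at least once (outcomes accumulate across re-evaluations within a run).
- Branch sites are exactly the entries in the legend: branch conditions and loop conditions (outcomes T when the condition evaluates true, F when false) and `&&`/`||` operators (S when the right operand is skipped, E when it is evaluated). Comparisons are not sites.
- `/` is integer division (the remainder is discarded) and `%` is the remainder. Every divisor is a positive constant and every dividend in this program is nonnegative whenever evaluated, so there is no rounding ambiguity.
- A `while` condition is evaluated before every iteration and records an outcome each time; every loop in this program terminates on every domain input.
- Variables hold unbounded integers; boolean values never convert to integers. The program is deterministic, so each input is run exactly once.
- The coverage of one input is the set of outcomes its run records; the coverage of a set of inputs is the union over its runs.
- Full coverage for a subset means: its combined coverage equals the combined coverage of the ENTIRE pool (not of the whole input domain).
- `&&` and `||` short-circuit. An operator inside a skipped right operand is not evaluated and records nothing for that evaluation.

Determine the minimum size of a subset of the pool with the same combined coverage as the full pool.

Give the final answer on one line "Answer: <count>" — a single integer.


run #1 (c=3, q=4) runs B1->F, B3->S, B2->T; records B1=F, B2=T, B3=S
run #2 (c=8, q=3) runs B1->F, B3->S, B2->T; records B1=F, B2=T, B3=S
run #3 (c=7, q=4) runs B1->F, B3->S, B2->T; records B1=F, B2=T, B3=S
run #4 (c=2, q=5) runs B1->F, B3->E, B4->E, B2->F; records B1=F, B2=F, B3=E, B4=E
run #5 (c=2, q=2) runs B1->F, B3->E, B4->S, B2->F; records B1=F, B2=F, B3=E, B4=S
run #6 (c=8, q=6) runs B1->F, B3->S, B2->T; records B1=F, B2=T, B3=S
run #7 (c=1, q=5) runs B1->F, B3->S, B2->T; records B1=F, B2=T, B3=S
run #8 (c=1, q=2) runs B1->F, B3->S, B2->T; records B1=F, B2=T, B3=S
together the pool reaches 7 outcomes: B1=F, B2=T, B2=F, B3=S, B3=E, B4=S, B4=E
every size-1 subset falls short of the 7 outcomes (best: 4/7)
every size-2 subset falls short of the 7 outcomes (best: 6/7)
inputs {1, 4, 5} (size 3) cover everything; no size-3 subset with a lexicographically smaller index list covers all 7
Answer: 3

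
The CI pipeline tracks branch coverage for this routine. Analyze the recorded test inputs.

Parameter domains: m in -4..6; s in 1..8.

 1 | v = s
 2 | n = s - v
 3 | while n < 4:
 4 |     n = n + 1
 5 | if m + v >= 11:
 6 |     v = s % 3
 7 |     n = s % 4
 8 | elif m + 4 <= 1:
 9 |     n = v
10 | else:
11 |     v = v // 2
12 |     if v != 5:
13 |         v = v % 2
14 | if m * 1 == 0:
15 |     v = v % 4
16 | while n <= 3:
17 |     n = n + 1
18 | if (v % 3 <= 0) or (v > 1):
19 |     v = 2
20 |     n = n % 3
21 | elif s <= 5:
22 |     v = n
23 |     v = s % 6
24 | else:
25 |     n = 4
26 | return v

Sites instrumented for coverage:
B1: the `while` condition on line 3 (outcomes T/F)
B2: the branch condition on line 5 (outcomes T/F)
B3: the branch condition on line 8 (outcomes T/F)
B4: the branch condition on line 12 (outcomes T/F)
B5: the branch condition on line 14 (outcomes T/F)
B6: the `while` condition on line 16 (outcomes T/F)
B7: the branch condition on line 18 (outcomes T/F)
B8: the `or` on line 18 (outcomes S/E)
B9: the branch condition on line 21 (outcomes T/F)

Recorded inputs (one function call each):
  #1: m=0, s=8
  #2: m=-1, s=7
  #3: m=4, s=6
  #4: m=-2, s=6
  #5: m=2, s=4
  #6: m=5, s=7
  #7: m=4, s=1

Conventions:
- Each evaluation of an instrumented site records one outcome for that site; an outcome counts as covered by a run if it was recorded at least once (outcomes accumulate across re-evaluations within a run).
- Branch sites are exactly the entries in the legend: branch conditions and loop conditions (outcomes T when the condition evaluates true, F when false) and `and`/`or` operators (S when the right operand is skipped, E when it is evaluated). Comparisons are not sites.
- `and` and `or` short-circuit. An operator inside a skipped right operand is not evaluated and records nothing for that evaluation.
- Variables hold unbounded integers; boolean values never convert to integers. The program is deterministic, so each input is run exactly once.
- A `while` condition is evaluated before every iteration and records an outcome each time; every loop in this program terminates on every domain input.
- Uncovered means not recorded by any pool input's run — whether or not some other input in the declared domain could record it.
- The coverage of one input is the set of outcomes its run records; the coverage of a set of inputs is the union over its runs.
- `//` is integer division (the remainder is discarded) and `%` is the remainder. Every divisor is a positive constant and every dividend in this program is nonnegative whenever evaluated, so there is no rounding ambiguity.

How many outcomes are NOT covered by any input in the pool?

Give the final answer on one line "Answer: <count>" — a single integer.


input #1, m=0, s=8: events B1->T, B1->T, B1->T, B1->T, B1->F, B2->F, B3->F, B4->T, B5->T, B6->F, B8->S, B7->T; outcomes B1=T, B1=F, B2=F, B3=F, B4=T, B5=T, B6=F, B7=T, B8=S
input #2, m=-1, s=7: events B1->T, B1->T, B1->T, B1->T, B1->F, B2->F, B3->F, B4->T, B5->F, B6->F, B8->E, B7->F, B9->F; outcomes B1=T, B1=F, B2=F, B3=F, B4=T, B5=F, B6=F, B7=F, B8=E, B9=F
input #3, m=4, s=6: events B1->T, B1->T, B1->T, B1->T, B1->F, B2->F, B3->F, B4->T, B5->F, B6->F, B8->E, B7->F, B9->F; outcomes B1=T, B1=F, B2=F, B3=F, B4=T, B5=F, B6=F, B7=F, B8=E, B9=F
input #4, m=-2, s=6: events B1->T, B1->T, B1->T, B1->T, B1->F, B2->F, B3->F, B4->T, B5->F, B6->F, B8->E, B7->F, B9->F; outcomes B1=T, B1=F, B2=F, B3=F, B4=T, B5=F, B6=F, B7=F, B8=E, B9=F
input #5, m=2, s=4: events B1->T, B1->T, B1->T, B1->T, B1->F, B2->F, B3->F, B4->T, B5->F, B6->F, B8->S, B7->T; outcomes B1=T, B1=F, B2=F, B3=F, B4=T, B5=F, B6=F, B7=T, B8=S
input #6, m=5, s=7: events B1->T, B1->T, B1->T, B1->T, B1->F, B2->T, B5->F, B6->T, B6->F, B8->E, B7->F, B9->F; outcomes B1=T, B1=F, B2=T, B5=F, B6=T, B6=F, B7=F, B8=E, B9=F
input #7, m=4, s=1: events B1->T, B1->T, B1->T, B1->T, B1->F, B2->F, B3->F, B4->T, B5->F, B6->F, B8->S, B7->T; outcomes B1=T, B1=F, B2=F, B3=F, B4=T, B5=F, B6=F, B7=T, B8=S
union over the pool: B1=T, B1=F, B2=T, B2=F, B3=F, B4=T, B5=T, B5=F, B6=T, B6=F, B7=T, B7=F, B8=S, B8=E, B9=F
uncovered (3 of 18): B3=T, B4=F, B9=T
Answer: 3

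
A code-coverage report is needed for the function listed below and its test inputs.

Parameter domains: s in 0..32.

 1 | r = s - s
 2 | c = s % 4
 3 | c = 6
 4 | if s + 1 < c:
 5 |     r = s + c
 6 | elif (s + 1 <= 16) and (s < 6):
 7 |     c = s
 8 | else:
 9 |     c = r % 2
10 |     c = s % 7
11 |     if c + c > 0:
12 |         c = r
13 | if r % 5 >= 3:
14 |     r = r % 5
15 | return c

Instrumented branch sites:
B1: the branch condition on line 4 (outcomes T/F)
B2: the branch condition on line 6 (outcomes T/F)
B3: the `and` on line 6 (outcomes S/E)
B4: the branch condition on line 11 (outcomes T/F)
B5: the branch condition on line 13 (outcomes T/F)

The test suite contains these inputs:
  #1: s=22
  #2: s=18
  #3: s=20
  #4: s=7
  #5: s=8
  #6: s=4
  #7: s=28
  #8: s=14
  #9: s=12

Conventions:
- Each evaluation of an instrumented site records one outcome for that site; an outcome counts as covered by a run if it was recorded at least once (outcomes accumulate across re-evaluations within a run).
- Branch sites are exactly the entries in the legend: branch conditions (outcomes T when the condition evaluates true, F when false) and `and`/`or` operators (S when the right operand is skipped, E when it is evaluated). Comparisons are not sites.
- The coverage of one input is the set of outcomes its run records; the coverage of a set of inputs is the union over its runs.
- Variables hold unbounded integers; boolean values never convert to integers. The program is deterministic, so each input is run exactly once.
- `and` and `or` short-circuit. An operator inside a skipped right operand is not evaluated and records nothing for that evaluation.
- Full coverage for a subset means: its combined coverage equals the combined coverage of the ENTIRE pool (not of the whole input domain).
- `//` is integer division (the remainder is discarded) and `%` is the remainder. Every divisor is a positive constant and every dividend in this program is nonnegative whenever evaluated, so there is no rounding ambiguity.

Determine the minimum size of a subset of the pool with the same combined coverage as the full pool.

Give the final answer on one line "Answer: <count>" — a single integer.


input #1 (s=22): events B1->F, B3->S, B2->F, B4->T, B5->F; covers B1=F, B2=F, B3=S, B4=T, B5=F
input #2 (s=18): events B1->F, B3->S, B2->F, B4->T, B5->F; covers B1=F, B2=F, B3=S, B4=T, B5=F
input #3 (s=20): events B1->F, B3->S, B2->F, B4->T, B5->F; covers B1=F, B2=F, B3=S, B4=T, B5=F
input #4 (s=7): events B1->F, B3->E, B2->F, B4->F, B5->F; covers B1=F, B2=F, B3=E, B4=F, B5=F
input #5 (s=8): events B1->F, B3->E, B2->F, B4->T, B5->F; covers B1=F, B2=F, B3=E, B4=T, B5=F
input #6 (s=4): events B1->T, B5->F; covers B1=T, B5=F
input #7 (s=28): events B1->F, B3->S, B2->F, B4->F, B5->F; covers B1=F, B2=F, B3=S, B4=F, B5=F
input #8 (s=14): events B1->F, B3->E, B2->F, B4->F, B5->F; covers B1=F, B2=F, B3=E, B4=F, B5=F
input #9 (s=12): events B1->F, B3->E, B2->F, B4->T, B5->F; covers B1=F, B2=F, B3=E, B4=T, B5=F
pool-wide coverage (8 outcomes): B1=T, B1=F, B2=F, B3=S, B3=E, B4=T, B4=F, B5=F
size 1 is not enough: best union over all size-1 subsets is 5/8
size 2 is not enough: best union over all size-2 subsets is 7/8
the canonical winner is {1, 4, 6}: size 3, full 8-outcome coverage, earliest index list among size-3 covers
Answer: 3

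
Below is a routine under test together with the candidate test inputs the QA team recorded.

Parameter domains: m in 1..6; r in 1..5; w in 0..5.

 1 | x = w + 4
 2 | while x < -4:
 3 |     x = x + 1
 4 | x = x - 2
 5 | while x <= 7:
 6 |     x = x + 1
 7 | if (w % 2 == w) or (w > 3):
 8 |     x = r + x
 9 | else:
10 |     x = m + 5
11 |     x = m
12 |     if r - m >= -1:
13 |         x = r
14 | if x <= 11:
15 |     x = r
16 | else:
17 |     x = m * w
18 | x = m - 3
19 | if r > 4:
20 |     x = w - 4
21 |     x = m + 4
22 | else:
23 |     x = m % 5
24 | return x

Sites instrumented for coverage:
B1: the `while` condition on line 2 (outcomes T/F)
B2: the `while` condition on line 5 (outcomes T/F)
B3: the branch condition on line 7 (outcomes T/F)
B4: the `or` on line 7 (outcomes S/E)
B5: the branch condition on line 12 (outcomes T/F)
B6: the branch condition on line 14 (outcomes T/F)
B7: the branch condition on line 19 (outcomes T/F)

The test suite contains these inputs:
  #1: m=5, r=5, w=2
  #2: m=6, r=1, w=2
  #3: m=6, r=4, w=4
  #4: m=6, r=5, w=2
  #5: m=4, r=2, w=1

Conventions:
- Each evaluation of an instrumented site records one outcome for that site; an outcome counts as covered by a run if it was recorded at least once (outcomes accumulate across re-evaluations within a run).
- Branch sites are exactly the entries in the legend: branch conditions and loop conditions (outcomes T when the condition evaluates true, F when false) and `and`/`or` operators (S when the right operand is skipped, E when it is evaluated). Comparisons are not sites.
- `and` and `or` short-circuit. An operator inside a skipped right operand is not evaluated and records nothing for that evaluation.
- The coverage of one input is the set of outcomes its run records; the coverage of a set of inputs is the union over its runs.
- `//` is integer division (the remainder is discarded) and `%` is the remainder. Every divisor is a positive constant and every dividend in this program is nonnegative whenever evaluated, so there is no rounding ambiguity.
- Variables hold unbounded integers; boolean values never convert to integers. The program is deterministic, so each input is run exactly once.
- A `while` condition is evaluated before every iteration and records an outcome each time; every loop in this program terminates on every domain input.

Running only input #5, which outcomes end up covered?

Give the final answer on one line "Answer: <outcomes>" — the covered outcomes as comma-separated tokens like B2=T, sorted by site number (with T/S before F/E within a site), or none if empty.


Simulating input #5 (m=4, r=2, w=1) step by step:
  B1->F, B2->T, B2->T, B2->T, B2->T, B2->T, B2->F, B4->S, B3->T, B6->T
  B7->F
as a set, this run covers: B1=F, B2=T, B2=F, B3=T, B4=S, B6=T, B7=F
Answer: B1=F, B2=T, B2=F, B3=T, B4=S, B6=T, B7=F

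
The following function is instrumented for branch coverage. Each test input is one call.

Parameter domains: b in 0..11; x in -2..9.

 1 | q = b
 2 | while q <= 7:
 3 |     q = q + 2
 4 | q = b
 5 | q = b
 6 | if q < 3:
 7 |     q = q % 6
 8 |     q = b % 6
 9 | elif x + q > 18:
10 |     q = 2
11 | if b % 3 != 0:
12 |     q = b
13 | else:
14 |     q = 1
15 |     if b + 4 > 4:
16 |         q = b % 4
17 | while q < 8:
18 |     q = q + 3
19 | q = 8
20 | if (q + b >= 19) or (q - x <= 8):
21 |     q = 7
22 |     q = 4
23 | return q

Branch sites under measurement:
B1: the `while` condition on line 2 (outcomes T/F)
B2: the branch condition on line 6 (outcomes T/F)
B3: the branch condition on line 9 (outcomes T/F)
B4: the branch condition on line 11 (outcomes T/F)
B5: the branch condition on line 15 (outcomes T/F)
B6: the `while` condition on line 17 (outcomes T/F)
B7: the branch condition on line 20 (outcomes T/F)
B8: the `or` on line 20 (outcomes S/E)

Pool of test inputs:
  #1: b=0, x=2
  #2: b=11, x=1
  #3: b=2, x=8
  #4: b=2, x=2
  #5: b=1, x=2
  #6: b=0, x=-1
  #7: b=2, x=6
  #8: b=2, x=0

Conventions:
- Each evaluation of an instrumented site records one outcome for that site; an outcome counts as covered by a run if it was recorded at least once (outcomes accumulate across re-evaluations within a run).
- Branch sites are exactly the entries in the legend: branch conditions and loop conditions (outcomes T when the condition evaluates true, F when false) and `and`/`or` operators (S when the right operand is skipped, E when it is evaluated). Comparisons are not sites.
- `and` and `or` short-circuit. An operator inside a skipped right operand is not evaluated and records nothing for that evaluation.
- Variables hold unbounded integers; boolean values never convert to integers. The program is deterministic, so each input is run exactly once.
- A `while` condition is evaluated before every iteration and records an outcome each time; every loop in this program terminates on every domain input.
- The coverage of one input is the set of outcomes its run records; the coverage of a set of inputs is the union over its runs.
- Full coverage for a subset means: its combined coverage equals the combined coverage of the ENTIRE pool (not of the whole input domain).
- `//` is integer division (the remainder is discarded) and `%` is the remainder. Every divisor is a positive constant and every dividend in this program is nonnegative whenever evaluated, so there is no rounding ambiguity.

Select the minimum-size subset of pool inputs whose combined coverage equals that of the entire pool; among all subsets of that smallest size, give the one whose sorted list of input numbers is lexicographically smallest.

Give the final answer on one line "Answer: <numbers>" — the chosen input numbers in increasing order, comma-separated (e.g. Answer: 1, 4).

input #1, b=0, x=2: outcomes B1=T, B1=F, B2=T, B4=F, B5=F, B6=T, B6=F, B7=T, B8=E
input #2, b=11, x=1: outcomes B1=F, B2=F, B3=F, B4=T, B6=F, B7=T, B8=S
input #3, b=2, x=8: outcomes B1=T, B1=F, B2=T, B4=T, B6=T, B6=F, B7=T, B8=E
input #4, b=2, x=2: outcomes B1=T, B1=F, B2=T, B4=T, B6=T, B6=F, B7=T, B8=E
input #5, b=1, x=2: outcomes B1=T, B1=F, B2=T, B4=T, B6=T, B6=F, B7=T, B8=E
input #6, b=0, x=-1: outcomes B1=T, B1=F, B2=T, B4=F, B5=F, B6=T, B6=F, B7=F, B8=E
input #7, b=2, x=6: outcomes B1=T, B1=F, B2=T, B4=T, B6=T, B6=F, B7=T, B8=E
input #8, b=2, x=0: outcomes B1=T, B1=F, B2=T, B4=T, B6=T, B6=F, B7=T, B8=E
pool-wide coverage (14 outcomes): B1=T, B1=F, B2=T, B2=F, B3=F, B4=T, B4=F, B5=F, B6=T, B6=F, B7=T, B7=F, B8=S, B8=E
size 1 is not enough: best union over all size-1 subsets is 9/14
inputs {2, 6} (size 2) cover everything; no size-2 subset with a lexicographically smaller index list covers all 14

Answer: 2, 6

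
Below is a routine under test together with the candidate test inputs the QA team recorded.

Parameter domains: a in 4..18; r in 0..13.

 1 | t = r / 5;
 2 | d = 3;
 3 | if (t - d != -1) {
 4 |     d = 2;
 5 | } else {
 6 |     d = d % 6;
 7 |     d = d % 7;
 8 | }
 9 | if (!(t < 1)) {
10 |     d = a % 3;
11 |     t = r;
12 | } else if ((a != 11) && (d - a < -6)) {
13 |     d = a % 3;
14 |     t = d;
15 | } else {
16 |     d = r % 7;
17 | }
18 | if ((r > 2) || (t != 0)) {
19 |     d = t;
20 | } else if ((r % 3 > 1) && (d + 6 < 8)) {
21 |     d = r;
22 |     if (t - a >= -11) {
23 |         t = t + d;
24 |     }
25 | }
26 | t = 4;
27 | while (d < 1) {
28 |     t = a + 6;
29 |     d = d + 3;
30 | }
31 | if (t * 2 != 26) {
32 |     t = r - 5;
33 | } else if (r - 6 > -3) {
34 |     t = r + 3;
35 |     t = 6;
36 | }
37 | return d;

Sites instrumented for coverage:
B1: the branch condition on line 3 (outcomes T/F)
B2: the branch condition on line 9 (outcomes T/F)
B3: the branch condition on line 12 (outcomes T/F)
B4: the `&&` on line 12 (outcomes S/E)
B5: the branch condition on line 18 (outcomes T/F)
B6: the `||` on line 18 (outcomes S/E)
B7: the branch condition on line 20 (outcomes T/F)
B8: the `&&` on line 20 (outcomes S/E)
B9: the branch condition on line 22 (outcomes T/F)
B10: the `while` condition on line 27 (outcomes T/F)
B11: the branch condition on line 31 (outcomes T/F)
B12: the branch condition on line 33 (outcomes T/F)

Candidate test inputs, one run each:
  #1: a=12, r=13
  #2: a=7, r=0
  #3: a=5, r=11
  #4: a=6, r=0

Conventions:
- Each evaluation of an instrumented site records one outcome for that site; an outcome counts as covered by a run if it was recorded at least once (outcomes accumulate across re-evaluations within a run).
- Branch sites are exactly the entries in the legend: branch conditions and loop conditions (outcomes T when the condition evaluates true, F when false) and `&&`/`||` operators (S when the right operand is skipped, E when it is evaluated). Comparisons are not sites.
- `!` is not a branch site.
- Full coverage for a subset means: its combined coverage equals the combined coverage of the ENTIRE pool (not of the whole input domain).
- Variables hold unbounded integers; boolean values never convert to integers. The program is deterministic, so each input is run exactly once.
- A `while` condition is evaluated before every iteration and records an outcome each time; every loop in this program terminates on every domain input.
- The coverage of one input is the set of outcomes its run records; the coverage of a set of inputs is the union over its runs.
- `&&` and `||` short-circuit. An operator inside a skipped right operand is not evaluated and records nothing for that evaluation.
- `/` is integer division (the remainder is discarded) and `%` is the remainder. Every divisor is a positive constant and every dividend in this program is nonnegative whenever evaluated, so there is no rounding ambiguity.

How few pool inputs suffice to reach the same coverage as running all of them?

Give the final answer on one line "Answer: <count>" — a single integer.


#1 (a=12, r=13) -> B1->F, B2->T, B6->S, B5->T, B10->F, B11->T; covered: B1=F, B2=T, B5=T, B6=S, B10=F, B11=T
#2 (a=7, r=0) -> B1->T, B2->F, B4->E, B3->F, B6->E, B5->F, B8->S, B7->F, B10->T, B10->F, B11->F, B12->F; covered: B1=T, B2=F, B3=F, B4=E, B5=F, B6=E, B7=F, B8=S, B10=T, B10=F, B11=F, B12=F
#3 (a=5, r=11) -> B1->F, B2->T, B6->S, B5->T, B10->F, B11->T; covered: B1=F, B2=T, B5=T, B6=S, B10=F, B11=T
#4 (a=6, r=0) -> B1->T, B2->F, B4->E, B3->F, B6->E, B5->F, B8->S, B7->F, B10->T, B10->F, B11->T; covered: B1=T, B2=F, B3=F, B4=E, B5=F, B6=E, B7=F, B8=S, B10=T, B10=F, B11=T
union over all inputs: B1=T, B1=F, B2=T, B2=F, B3=F, B4=E, B5=T, B5=F, B6=S, B6=E, B7=F, B8=S, B10=T, B10=F, B11=T, B11=F, B12=F (17 outcomes)
checked all size-1 subsets: none covers 17 outcomes (max 12/17)
inputs {1, 2} (size 2) cover everything; no size-2 subset with a lexicographically smaller index list covers all 17
Answer: 2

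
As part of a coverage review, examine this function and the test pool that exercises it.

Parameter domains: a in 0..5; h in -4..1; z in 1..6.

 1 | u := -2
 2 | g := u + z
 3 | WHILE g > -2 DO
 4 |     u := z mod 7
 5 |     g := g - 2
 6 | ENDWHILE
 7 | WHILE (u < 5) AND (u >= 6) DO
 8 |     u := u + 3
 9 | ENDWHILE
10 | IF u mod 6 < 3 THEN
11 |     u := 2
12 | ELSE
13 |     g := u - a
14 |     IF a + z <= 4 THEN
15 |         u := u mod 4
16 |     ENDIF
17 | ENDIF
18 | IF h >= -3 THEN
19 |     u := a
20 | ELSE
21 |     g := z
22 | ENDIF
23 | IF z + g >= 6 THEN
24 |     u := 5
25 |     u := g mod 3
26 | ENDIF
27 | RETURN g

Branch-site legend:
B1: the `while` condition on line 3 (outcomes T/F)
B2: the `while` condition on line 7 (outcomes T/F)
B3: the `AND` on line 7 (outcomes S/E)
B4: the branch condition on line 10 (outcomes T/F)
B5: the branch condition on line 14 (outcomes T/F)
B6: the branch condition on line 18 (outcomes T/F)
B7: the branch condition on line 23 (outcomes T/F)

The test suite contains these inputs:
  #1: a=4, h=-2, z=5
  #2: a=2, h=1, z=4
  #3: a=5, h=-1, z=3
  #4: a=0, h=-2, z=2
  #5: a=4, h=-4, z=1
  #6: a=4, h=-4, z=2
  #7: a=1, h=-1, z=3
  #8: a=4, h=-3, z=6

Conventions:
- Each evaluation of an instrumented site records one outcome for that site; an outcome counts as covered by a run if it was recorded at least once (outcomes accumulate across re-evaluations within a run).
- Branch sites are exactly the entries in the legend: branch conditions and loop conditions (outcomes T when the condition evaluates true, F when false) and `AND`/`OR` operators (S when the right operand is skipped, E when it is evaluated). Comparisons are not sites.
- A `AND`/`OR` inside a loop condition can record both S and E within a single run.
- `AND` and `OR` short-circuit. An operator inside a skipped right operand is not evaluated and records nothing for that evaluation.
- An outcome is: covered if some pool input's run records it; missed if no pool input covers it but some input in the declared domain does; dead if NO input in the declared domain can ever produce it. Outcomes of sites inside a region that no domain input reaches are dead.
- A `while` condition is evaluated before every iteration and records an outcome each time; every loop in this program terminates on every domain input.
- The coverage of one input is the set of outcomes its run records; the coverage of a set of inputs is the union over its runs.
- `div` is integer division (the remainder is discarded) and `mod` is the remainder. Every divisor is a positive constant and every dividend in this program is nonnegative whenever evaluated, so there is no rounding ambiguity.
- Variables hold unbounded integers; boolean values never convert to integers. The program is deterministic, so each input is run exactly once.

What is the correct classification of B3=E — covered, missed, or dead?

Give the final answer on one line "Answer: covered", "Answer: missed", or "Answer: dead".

B3=E is recorded by pool input(s) 2, 3, 4, 5, 6, 7 -> covered

Answer: covered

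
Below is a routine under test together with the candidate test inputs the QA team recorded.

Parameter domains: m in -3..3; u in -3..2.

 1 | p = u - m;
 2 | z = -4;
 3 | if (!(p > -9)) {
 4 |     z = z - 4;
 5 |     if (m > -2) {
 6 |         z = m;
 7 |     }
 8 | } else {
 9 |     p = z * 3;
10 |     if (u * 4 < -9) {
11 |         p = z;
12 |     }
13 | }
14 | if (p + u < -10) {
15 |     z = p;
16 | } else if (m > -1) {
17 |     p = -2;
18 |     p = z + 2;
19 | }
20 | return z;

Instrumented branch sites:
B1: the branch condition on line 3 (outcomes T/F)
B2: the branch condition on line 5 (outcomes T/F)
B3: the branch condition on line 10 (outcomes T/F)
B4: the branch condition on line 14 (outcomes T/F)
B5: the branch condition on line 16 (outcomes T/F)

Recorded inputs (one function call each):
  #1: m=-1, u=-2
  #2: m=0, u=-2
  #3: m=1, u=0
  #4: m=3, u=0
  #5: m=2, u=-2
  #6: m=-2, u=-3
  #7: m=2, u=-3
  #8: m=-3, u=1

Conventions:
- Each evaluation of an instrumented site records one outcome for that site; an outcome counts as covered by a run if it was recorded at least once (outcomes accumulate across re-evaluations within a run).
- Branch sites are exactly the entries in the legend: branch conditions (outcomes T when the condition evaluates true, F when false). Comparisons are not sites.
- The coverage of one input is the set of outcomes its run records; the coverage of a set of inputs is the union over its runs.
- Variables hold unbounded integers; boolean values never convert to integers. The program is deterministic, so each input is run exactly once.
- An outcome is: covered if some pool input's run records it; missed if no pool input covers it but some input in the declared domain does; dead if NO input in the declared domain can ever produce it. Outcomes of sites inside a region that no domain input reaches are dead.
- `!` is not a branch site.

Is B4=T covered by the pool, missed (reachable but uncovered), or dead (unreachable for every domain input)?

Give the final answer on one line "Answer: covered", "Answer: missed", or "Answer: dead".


B4=T is recorded by pool input(s) 1, 2, 3, 4, 5, 8 -> covered
Answer: covered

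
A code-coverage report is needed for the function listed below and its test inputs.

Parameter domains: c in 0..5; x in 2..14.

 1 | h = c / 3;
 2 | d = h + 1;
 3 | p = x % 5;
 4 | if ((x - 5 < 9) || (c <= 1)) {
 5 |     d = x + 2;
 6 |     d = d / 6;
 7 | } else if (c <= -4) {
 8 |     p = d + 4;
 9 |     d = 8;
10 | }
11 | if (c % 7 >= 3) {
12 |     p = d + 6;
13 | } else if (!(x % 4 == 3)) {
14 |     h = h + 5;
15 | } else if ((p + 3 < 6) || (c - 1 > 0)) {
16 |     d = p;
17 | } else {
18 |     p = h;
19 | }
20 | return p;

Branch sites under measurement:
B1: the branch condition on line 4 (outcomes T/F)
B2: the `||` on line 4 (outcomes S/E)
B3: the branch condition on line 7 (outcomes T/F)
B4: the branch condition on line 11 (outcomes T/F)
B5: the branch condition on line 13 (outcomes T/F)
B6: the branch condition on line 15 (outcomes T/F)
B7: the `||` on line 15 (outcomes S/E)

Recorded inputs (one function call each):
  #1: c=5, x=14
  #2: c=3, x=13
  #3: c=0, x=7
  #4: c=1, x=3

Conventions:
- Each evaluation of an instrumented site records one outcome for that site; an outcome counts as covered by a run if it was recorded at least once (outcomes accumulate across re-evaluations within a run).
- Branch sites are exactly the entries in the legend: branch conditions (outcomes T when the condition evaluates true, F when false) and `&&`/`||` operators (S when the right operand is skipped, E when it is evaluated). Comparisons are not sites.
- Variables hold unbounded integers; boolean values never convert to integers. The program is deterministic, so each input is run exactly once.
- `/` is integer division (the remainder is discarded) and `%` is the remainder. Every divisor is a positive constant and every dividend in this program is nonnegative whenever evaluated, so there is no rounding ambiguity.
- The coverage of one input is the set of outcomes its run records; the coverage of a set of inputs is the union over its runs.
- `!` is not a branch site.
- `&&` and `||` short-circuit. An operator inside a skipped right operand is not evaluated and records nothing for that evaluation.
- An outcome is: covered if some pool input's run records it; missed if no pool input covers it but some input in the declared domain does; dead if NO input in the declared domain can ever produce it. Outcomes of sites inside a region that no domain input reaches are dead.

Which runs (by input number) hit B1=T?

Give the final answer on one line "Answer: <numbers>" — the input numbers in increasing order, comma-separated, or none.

input #1 (c=5, x=14): never hits B1=T
input #2 (c=3, x=13): hits B1=T
input #3 (c=0, x=7): hits B1=T
input #4 (c=1, x=3): hits B1=T

Answer: 2, 3, 4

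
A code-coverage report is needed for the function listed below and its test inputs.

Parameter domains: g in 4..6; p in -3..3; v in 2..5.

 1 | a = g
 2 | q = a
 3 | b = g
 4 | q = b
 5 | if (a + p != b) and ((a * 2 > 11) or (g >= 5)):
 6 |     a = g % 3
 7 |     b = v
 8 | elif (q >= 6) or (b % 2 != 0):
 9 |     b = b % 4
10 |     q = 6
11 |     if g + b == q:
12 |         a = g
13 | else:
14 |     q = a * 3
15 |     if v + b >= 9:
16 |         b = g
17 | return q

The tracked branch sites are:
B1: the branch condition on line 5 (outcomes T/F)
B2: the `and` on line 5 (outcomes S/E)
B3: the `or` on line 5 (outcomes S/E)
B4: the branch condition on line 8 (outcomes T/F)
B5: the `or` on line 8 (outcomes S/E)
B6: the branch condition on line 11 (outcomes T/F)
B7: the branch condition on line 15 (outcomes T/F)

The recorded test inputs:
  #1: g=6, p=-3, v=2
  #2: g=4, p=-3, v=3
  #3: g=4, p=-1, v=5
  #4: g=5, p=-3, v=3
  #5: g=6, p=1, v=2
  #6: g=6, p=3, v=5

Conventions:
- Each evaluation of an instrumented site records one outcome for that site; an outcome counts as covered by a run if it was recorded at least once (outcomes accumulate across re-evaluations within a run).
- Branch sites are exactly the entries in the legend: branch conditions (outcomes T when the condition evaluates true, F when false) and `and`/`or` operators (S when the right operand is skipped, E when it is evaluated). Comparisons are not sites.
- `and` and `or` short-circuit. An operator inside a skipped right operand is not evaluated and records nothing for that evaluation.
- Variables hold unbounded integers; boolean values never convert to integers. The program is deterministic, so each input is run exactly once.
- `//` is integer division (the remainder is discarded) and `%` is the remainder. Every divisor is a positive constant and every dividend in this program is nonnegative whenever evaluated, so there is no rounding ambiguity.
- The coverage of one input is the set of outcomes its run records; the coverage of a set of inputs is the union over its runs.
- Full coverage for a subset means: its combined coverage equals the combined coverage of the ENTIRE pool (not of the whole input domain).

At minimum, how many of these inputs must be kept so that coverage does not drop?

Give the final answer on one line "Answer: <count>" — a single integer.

test 1 (g=6, p=-3, v=2) hits B1=T, B2=E, B3=S
test 2 (g=4, p=-3, v=3) hits B1=F, B2=E, B3=E, B4=F, B5=E, B7=F
test 3 (g=4, p=-1, v=5) hits B1=F, B2=E, B3=E, B4=F, B5=E, B7=T
test 4 (g=5, p=-3, v=3) hits B1=T, B2=E, B3=E
test 5 (g=6, p=1, v=2) hits B1=T, B2=E, B3=S
test 6 (g=6, p=3, v=5) hits B1=T, B2=E, B3=S
together the pool reaches 9 outcomes: B1=T, B1=F, B2=E, B3=S, B3=E, B4=F, B5=E, B7=T, B7=F
no size-1 subset reaches all 9 outcomes (best union: 6/9)
no size-2 subset reaches all 9 outcomes (best union: 8/9)
inputs {1, 2, 3} (size 3) cover everything; no size-3 subset with a lexicographically smaller index list covers all 9

Answer: 3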